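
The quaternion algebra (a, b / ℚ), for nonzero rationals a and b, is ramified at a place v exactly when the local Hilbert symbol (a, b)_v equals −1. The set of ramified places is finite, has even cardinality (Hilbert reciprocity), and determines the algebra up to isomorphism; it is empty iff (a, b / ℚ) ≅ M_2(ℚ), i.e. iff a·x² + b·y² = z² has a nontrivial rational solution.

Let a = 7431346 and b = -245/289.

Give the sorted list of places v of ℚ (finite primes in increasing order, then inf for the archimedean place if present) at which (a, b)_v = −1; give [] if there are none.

[2, 13]

(a, b) ≡ (25714, -5) mod (ℚ^×)²; places V = {2, 5, 7, 13, 17, 23, 43, ∞}.
(a,b)_∞: sgn(25714)=+, sgn(-5)=−, so +1.
(a,b)_7: α=0, u≡6; β=2, v≡1 (mod 7); (6|7)=-1, (1|7)=+1; sign (−1)^0·-1^2·+1^0 = +1.
(a,b)_23: α=1, u≡21; β=0, v≡13 (mod 23); (21|23)=-1, (13|23)=+1; sign (−1)^0·-1^0·+1^1 = +1.
(a,b)_43: α=1, u≡5; β=0, v≡24 (mod 43); (5|43)=-1, (24|43)=+1; sign (−1)^0·-1^0·+1^1 = +1.
(a,b)_2: α=1, β=0; u≡1, v≡3 (mod 8); ε(u)ε(v)=0·1, αω(v)=1·1, βω(u)=0·0; sum ≡ 1  ⇒  -1.
(a,b)_17: α=2, u≡10; β=-2, v≡10 (mod 17); (10|17)=-1, (10|17)=-1; sign (−1)^0·-1^-2·-1^2 = +1.
(a,b)_5: α=0, u≡1; β=1, v≡4 (mod 5); (1|5)=+1, (4|5)=+1; sign (−1)^0·+1^1·+1^0 = +1.
(a,b)_13: α=1, u≡6; β=0, v≡5 (mod 13); (6|13)=-1, (5|13)=-1; sign (−1)^0·-1^0·-1^1 = -1.
Ram(25714, -5) = {2, 13}; no ℚ_2-point on the conic.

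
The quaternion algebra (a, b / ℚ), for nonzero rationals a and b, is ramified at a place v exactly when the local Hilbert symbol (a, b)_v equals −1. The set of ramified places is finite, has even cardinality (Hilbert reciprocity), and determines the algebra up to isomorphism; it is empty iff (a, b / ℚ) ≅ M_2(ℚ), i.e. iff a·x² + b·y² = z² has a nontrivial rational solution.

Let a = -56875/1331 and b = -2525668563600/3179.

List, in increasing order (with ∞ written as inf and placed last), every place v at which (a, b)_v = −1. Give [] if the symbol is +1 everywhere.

[13, inf]

Mod squares: a ≡ -1001, b ≡ -19019. Check v ∈ {∞, 2, 3, 5, 7, 11, 13, 17, 19}.
v=3: a=3^0·(≡1), b=3^2·(≡1) mod 3; (1|3)=+1, (1|3)=+1; (−1)^{0·2·1}·(+1)^2·(+1)^0 = +1.
v=17: a=17^0·(≡15), b=17^-2·(≡15) mod 17; (15|17)=+1, (15|17)=+1; (−1)^{0·-2·8}·(+1)^-2·(+1)^0 = +1.
v=5: a=5^4·(≡4), b=5^2·(≡4) mod 5; (4|5)=+1, (4|5)=+1; (−1)^{4·2·2}·(+1)^2·(+1)^4 = +1.
v=11: a=11^-3·(≡6), b=11^-1·(≡9) mod 11; (6|11)=-1, (9|11)=+1; (−1)^{-3·-1·5}·(-1)^-1·(+1)^-3 = +1.
v=13: a=13^1·(≡9), b=13^3·(≡2) mod 13; (9|13)=+1, (2|13)=-1; (−1)^{1·3·6}·(+1)^3·(-1)^1 = -1.
v=19: a=19^0·(≡11), b=19^1·(≡11) mod 19; (11|19)=+1, (11|19)=+1; (−1)^{0·1·9}·(+1)^1·(+1)^0 = +1.
v=∞: -1001 < 0 and -19019 < 0  ⇒  (a,b)_∞ = -1.
v=2: v_2(a)=0, v_2(b)=4; units ≡ 7, 5 (mod 8); ε·ε+αω+βω = 1·0+0·1+4·0 ≡ 0  ⇒  (a,b)_2 = +1.
v=7: a=7^1·(≡2), b=7^5·(≡3) mod 7; (2|7)=+1, (3|7)=-1; (−1)^{1·5·3}·(+1)^5·(-1)^1 = +1.
|Ram(-1001, -19019)| = 2, even; anisotropic at {13, ∞}.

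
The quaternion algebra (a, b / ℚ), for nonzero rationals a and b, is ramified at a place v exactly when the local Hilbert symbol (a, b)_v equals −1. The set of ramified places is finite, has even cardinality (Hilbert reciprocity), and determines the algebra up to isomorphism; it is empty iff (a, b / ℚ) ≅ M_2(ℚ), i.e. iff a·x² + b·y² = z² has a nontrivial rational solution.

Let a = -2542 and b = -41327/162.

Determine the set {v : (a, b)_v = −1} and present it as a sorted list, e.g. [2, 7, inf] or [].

(a, b) ≡ (-2542, -286) mod (ℚ^×)²; places V = {2, 3, 11, 13, 17, 31, 41, ∞}.
(a,b)_11: α=0, u≡10; β=1, v≡2 (mod 11); (10|11)=-1, (2|11)=-1; sign (−1)^0·-1^1·-1^0 = -1.
(a,b)_2: α=1, β=-1; u≡1, v≡1 (mod 8); ε(u)ε(v)=0·0, αω(v)=1·0, βω(u)=-1·0; sum ≡ 0  ⇒  +1.
(a,b)_3: α=0, u≡2; β=-4, v≡2 (mod 3); (2|3)=-1, (2|3)=-1; sign (−1)^0·-1^-4·-1^0 = +1.
(a,b)_13: α=0, u≡6; β=1, v≡1 (mod 13); (6|13)=-1, (1|13)=+1; sign (−1)^0·-1^1·+1^0 = -1.
(a,b)_41: α=1, u≡20; β=0, v≡20 (mod 41); (20|41)=+1, (20|41)=+1; sign (−1)^0·+1^0·+1^1 = +1.
(a,b)_17: α=0, u≡8; β=2, v≡3 (mod 17); (8|17)=+1, (3|17)=-1; sign (−1)^0·+1^2·-1^0 = +1.
(a,b)_31: α=1, u≡11; β=0, v≡26 (mod 31); (11|31)=-1, (26|31)=-1; sign (−1)^0·-1^0·-1^1 = -1.
(a,b)_∞: sgn(-2542)=−, sgn(-286)=−, so -1.
Ram(-2542, -286) = {11, 13, 31, ∞}; no ℚ_11-point on the conic.

[11, 13, 31, inf]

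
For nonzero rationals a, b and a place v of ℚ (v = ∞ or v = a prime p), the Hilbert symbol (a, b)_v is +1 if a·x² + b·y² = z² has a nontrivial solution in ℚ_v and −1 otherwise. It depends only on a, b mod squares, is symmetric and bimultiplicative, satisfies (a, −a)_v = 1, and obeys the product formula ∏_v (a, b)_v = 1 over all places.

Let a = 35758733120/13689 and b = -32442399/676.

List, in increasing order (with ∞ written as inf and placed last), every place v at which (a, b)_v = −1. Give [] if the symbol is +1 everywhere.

[]

Mod squares: a ≡ 5, b ≡ -31. Check v ∈ {∞, 2, 3, 5, 11, 13, 31}.
v=11: a=11^2·(≡1), b=11^2·(≡10) mod 11; (1|11)=+1, (10|11)=-1; (−1)^{2·2·5}·(+1)^2·(-1)^2 = +1.
v=31: a=31^4·(≡19), b=31^3·(≡11) mod 31; (19|31)=+1, (11|31)=-1; (−1)^{4·3·15}·(+1)^3·(-1)^4 = +1.
v=∞: 5 > 0 and -31 < 0  ⇒  (a,b)_∞ = +1.
v=3: a=3^-4·(≡2), b=3^2·(≡2) mod 3; (2|3)=-1, (2|3)=-1; (−1)^{-4·2·1}·(-1)^2·(-1)^-4 = +1.
v=13: a=13^-2·(≡2), b=13^-2·(≡6) mod 13; (2|13)=-1, (6|13)=-1; (−1)^{-2·-2·6}·(-1)^-2·(-1)^-2 = +1.
v=2: v_2(a)=6, v_2(b)=-2; units ≡ 5, 1 (mod 8); ε·ε+αω+βω = 0·0+6·0+-2·1 ≡ 0  ⇒  (a,b)_2 = +1.
v=5: a=5^1·(≡1), b=5^0·(≡1) mod 5; (1|5)=+1, (1|5)=+1; (−1)^{1·0·2}·(+1)^0·(+1)^1 = +1.
Ram(a, b) = ∅: the form 5·x² + -31·y² − z² is isotropic over every ℚ_v, so by Hasse–Minkowski it is isotropic over ℚ.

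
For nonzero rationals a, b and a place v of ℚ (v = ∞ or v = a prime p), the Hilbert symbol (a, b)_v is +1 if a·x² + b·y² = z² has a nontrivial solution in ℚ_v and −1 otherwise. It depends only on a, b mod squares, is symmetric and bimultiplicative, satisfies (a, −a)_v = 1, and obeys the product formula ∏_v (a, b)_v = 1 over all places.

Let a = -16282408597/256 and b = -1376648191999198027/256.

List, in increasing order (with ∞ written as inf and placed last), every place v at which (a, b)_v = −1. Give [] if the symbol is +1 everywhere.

Mod squares: a ≡ -1966237, b ≡ -43. Check v ∈ {∞, 2, 7, 13, 17, 31, 41, 43}.
v=13: a=13^3·(≡11), b=13^4·(≡9) mod 13; (11|13)=-1, (9|13)=+1; (−1)^{3·4·6}·(-1)^4·(+1)^3 = +1.
v=∞: -1966237 < 0 and -43 < 0  ⇒  (a,b)_∞ = -1.
v=41: a=41^1·(≡11), b=41^2·(≡1) mod 41; (11|41)=-1, (1|41)=+1; (−1)^{1·2·20}·(-1)^2·(+1)^1 = +1.
v=7: a=7^3·(≡3), b=7^4·(≡6) mod 7; (3|7)=-1, (6|7)=-1; (−1)^{3·4·3}·(-1)^4·(-1)^3 = -1.
v=43: a=43^0·(≡1), b=43^1·(≡19) mod 43; (1|43)=+1, (19|43)=-1; (−1)^{0·1·21}·(+1)^1·(-1)^0 = +1.
v=2: v_2(a)=-8, v_2(b)=-8; units ≡ 3, 5 (mod 8); ε·ε+αω+βω = 1·0+-8·1+-8·1 ≡ 0  ⇒  (a,b)_2 = +1.
v=31: a=31^1·(≡15), b=31^2·(≡25) mod 31; (15|31)=-1, (25|31)=+1; (−1)^{1·2·15}·(-1)^2·(+1)^1 = +1.
v=17: a=17^1·(≡14), b=17^2·(≡2) mod 17; (14|17)=-1, (2|17)=+1; (−1)^{1·2·8}·(-1)^2·(+1)^1 = +1.
Ram(-1966237, -43) = {7, ∞}; no ℚ_7-point on the conic.

[7, inf]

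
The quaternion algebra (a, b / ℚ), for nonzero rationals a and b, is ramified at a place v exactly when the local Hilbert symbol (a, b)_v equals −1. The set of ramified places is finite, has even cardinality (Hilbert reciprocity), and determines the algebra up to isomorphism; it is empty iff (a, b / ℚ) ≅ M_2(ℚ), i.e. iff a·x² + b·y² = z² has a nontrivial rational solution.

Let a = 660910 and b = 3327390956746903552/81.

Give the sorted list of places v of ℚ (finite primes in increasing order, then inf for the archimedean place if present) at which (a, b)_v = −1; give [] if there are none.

Mod squares: a ≡ 660910, b ≡ 1537. Check v ∈ {∞, 2, 3, 5, 11, 29, 43, 53}.
v=5: a=5^1·(≡2), b=5^0·(≡2) mod 5; (2|5)=-1, (2|5)=-1; (−1)^{1·0·2}·(-1)^0·(-1)^1 = -1.
v=2: v_2(a)=1, v_2(b)=12; units ≡ 7, 1 (mod 8); ε·ε+αω+βω = 1·0+1·0+12·0 ≡ 0  ⇒  (a,b)_2 = +1.
v=29: a=29^1·(≡25), b=29^3·(≡24) mod 29; (25|29)=+1, (24|29)=+1; (−1)^{1·3·14}·(+1)^3·(+1)^1 = +1.
v=3: a=3^0·(≡1), b=3^-4·(≡1) mod 3; (1|3)=+1, (1|3)=+1; (−1)^{0·-4·1}·(+1)^-4·(+1)^0 = +1.
v=43: a=43^1·(≡19), b=43^2·(≡18) mod 43; (19|43)=-1, (18|43)=-1; (−1)^{1·2·21}·(-1)^2·(-1)^1 = -1.
v=11: a=11^0·(≡8), b=11^2·(≡6) mod 11; (8|11)=-1, (6|11)=-1; (−1)^{0·2·5}·(-1)^2·(-1)^0 = +1.
v=53: a=53^1·(≡15), b=53^3·(≡9) mod 53; (15|53)=+1, (9|53)=+1; (−1)^{1·3·26}·(+1)^3·(+1)^1 = +1.
v=∞: 660910 > 0 and 1537 > 0  ⇒  (a,b)_∞ = +1.
|Ram(660910, 1537)| = 2, even; anisotropic at {5, 43}.

[5, 43]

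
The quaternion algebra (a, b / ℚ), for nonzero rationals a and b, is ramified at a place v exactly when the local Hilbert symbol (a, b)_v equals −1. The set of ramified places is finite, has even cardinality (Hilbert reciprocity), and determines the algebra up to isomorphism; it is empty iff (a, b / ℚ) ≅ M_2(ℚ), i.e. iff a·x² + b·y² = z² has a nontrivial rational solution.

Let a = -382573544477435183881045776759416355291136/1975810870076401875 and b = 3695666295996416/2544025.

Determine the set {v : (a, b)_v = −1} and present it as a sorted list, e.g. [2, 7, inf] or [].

(a, b) ≡ (-104673, 287711186) mod (ℚ^×)²; places V = {2, 3, 5, 7, 11, 19, 23, 29, 31, 37, 41, ∞}.
(a,b)_3: α=-1, u≡2; β=0, v≡2 (mod 3); (2|3)=-1, (2|3)=-1; sign (−1)^0·-1^0·-1^-1 = -1.
(a,b)_19: α=2, u≡6; β=1, v≡16 (mod 19); (6|19)=+1, (16|19)=+1; sign (−1)^0·+1^1·+1^2 = +1.
(a,b)_5: α=-4, u≡3; β=-2, v≡1 (mod 5); (3|5)=-1, (1|5)=+1; sign (−1)^0·-1^-2·+1^-4 = +1.
(a,b)_2: α=52, β=19; u≡7, v≡1 (mod 8); ε(u)ε(v)=1·0, αω(v)=52·0, βω(u)=19·0; sum ≡ 0  ⇒  +1.
(a,b)_∞: sgn(-104673)=−, sgn(287711186)=+, so +1.
(a,b)_37: α=3, u≡32; β=1, v≡12 (mod 37); (32|37)=-1, (12|37)=+1; sign (−1)^0·-1^1·+1^3 = -1.
(a,b)_41: α=3, u≡7; β=1, v≡4 (mod 41); (7|41)=-1, (4|41)=+1; sign (−1)^0·-1^1·+1^3 = -1.
(a,b)_29: α=-6, u≡2; β=-2, v≡2 (mod 29); (2|29)=-1, (2|29)=-1; sign (−1)^0·-1^-2·-1^-6 = +1.
(a,b)_7: α=8, u≡5; β=3, v≡6 (mod 7); (5|7)=-1, (6|7)=-1; sign (−1)^0·-1^3·-1^8 = -1.
(a,b)_11: α=-6, u≡1; β=-2, v≡4 (mod 11); (1|11)=+1, (4|11)=+1; sign (−1)^0·+1^-2·+1^-6 = +1.
(a,b)_31: α=2, u≡25; β=1, v≡18 (mod 31); (25|31)=+1, (18|31)=+1; sign (−1)^0·+1^1·+1^2 = +1.
(a,b)_23: α=3, u≡8; β=1, v≡20 (mod 23); (8|23)=+1, (20|23)=-1; sign (−1)^1·+1^1·-1^3 = +1.
(-104673, 287711186 / ℚ) ramifies at {3, 7, 37, 41}: a division algebra.

[3, 7, 37, 41]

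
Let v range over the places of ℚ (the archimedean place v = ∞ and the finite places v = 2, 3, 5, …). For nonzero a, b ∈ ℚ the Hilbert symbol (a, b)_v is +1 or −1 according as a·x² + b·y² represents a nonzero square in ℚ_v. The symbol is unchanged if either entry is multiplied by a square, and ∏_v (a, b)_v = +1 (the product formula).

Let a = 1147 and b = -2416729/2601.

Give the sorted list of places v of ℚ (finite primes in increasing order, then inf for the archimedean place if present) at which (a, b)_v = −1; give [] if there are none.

Mod squares: a ≡ 1147, b ≡ -49321. Check v ∈ {∞, 2, 3, 7, 17, 31, 37, 43}.
v=7: a=7^0·(≡6), b=7^2·(≡2) mod 7; (6|7)=-1, (2|7)=+1; (−1)^{0·2·3}·(-1)^2·(+1)^0 = +1.
v=17: a=17^0·(≡8), b=17^-2·(≡16) mod 17; (8|17)=+1, (16|17)=+1; (−1)^{0·-2·8}·(+1)^-2·(+1)^0 = +1.
v=2: v_2(a)=0, v_2(b)=0; units ≡ 3, 7 (mod 8); ε·ε+αω+βω = 1·1+0·0+0·1 ≡ 1  ⇒  (a,b)_2 = -1.
v=31: a=31^1·(≡6), b=31^1·(≡29) mod 31; (6|31)=-1, (29|31)=-1; (−1)^{1·1·15}·(-1)^1·(-1)^1 = -1.
v=3: a=3^0·(≡1), b=3^-2·(≡2) mod 3; (1|3)=+1, (2|3)=-1; (−1)^{0·-2·1}·(+1)^-2·(-1)^0 = +1.
v=43: a=43^0·(≡29), b=43^1·(≡4) mod 43; (29|43)=-1, (4|43)=+1; (−1)^{0·1·21}·(-1)^1·(+1)^0 = -1.
v=37: a=37^1·(≡31), b=37^1·(≡9) mod 37; (31|37)=-1, (9|37)=+1; (−1)^{1·1·18}·(-1)^1·(+1)^1 = -1.
v=∞: 1147 > 0 and -49321 < 0  ⇒  (a,b)_∞ = +1.
Ram(1147, -49321) = {2, 31, 37, 43}; no ℚ_2-point on the conic.

[2, 31, 37, 43]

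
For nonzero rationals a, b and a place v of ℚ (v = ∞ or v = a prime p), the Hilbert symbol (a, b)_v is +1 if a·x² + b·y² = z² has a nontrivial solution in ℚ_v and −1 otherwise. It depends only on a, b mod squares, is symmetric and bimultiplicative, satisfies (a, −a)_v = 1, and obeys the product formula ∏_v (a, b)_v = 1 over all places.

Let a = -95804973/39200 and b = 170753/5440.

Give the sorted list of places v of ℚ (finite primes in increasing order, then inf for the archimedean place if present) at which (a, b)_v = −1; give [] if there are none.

(a, b) ≡ (-22154, 40205) mod (ℚ^×)²; places V = {2, 3, 5, 7, 11, 17, 19, 31, 43, 53, ∞}.
(a,b)_53: α=1, u≡25; β=0, v≡23 (mod 53); (25|53)=+1, (23|53)=-1; sign (−1)^0·+1^0·-1^1 = -1.
(a,b)_43: α=0, u≡42; β=1, v≡30 (mod 43); (42|43)=-1, (30|43)=-1; sign (−1)^0·-1^1·-1^0 = -1.
(a,b)_17: α=0, u≡14; β=-1, v≡4 (mod 17); (14|17)=-1, (4|17)=+1; sign (−1)^0·-1^-1·+1^0 = -1.
(a,b)_31: α=2, u≡6; β=0, v≡21 (mod 31); (6|31)=-1, (21|31)=-1; sign (−1)^0·-1^0·-1^2 = +1.
(a,b)_2: α=-5, β=-6; u≡3, v≡5 (mod 8); ε(u)ε(v)=1·0, αω(v)=-5·1, βω(u)=-6·1; sum ≡ 1  ⇒  -1.
(a,b)_7: α=-2, u≡1; β=0, v≡2 (mod 7); (1|7)=+1, (2|7)=+1; sign (−1)^0·+1^0·+1^-2 = +1.
(a,b)_∞: sgn(-22154)=−, sgn(40205)=+, so +1.
(a,b)_11: α=1, u≡10; β=1, v≡4 (mod 11); (10|11)=-1, (4|11)=+1; sign (−1)^1·-1^1·+1^1 = +1.
(a,b)_5: α=-2, u≡4; β=-1, v≡1 (mod 5); (4|5)=+1, (1|5)=+1; sign (−1)^0·+1^-1·+1^-2 = +1.
(a,b)_19: α=1, u≡8; β=2, v≡6 (mod 19); (8|19)=-1, (6|19)=+1; sign (−1)^0·-1^2·+1^1 = +1.
(a,b)_3: α=2, u≡1; β=0, v≡2 (mod 3); (1|3)=+1, (2|3)=-1; sign (−1)^0·+1^0·-1^2 = +1.
|Ram(-22154, 40205)| = 4, even; anisotropic at {2, 17, 43, 53}.

[2, 17, 43, 53]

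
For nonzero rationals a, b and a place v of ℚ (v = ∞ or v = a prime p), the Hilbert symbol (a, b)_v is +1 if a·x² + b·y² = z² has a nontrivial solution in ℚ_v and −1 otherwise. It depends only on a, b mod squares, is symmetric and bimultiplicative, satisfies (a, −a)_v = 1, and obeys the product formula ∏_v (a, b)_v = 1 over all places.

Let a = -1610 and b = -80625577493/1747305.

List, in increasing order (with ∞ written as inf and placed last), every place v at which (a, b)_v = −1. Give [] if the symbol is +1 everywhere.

(a, b) ≡ (-1610, -45885) mod (ℚ^×)²; places V = {2, 3, 5, 7, 17, 19, 23, 43, 47, ∞}.
(a,b)_5: α=1, u≡3; β=-1, v≡2 (mod 5); (3|5)=-1, (2|5)=-1; sign (−1)^0·-1^-1·-1^1 = +1.
(a,b)_∞: sgn(-1610)=−, sgn(-45885)=−, so -1.
(a,b)_47: α=0, u≡35; β=2, v≡2 (mod 47); (35|47)=-1, (2|47)=+1; sign (−1)^0·-1^2·+1^0 = +1.
(a,b)_7: α=1, u≡1; β=-1, v≡4 (mod 7); (1|7)=+1, (4|7)=+1; sign (−1)^1·+1^-1·+1^1 = -1.
(a,b)_3: α=0, u≡1; β=-3, v≡2 (mod 3); (1|3)=+1, (2|3)=-1; sign (−1)^0·+1^-3·-1^0 = +1.
(a,b)_2: α=1, β=0; u≡3, v≡3 (mod 8); ε(u)ε(v)=1·1, αω(v)=1·1, βω(u)=0·1; sum ≡ 0  ⇒  +1.
(a,b)_43: α=0, u≡24; β=-2, v≡3 (mod 43); (24|43)=+1, (3|43)=-1; sign (−1)^0·+1^-2·-1^0 = +1.
(a,b)_17: α=0, u≡5; β=4, v≡15 (mod 17); (5|17)=-1, (15|17)=+1; sign (−1)^0·-1^4·+1^0 = +1.
(a,b)_19: α=0, u≡5; β=1, v≡17 (mod 19); (5|19)=+1, (17|19)=+1; sign (−1)^0·+1^1·+1^0 = +1.
(a,b)_23: α=1, u≡22; β=1, v≡12 (mod 23); (22|23)=-1, (12|23)=+1; sign (−1)^1·-1^1·+1^1 = +1.
(-1610, -45885 / ℚ) ramifies at {7, ∞}: a division algebra.

[7, inf]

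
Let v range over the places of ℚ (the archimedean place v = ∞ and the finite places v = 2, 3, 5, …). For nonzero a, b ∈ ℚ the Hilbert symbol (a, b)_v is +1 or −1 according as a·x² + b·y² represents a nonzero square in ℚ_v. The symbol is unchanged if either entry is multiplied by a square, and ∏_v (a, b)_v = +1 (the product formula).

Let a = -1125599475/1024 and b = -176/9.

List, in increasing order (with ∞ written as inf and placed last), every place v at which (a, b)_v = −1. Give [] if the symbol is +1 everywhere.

Mod squares: a ≡ -372099, b ≡ -11. Check v ∈ {∞, 2, 3, 5, 7, 11, 13, 29, 47}.
v=∞: -372099 < 0 and -11 < 0  ⇒  (a,b)_∞ = -1.
v=13: a=13^1·(≡4), b=13^0·(≡5) mod 13; (4|13)=+1, (5|13)=-1; (−1)^{1·0·6}·(+1)^0·(-1)^1 = -1.
v=11: a=11^2·(≡5), b=11^1·(≡8) mod 11; (5|11)=+1, (8|11)=-1; (−1)^{2·1·5}·(+1)^1·(-1)^2 = +1.
v=3: a=3^1·(≡2), b=3^-2·(≡1) mod 3; (2|3)=-1, (1|3)=+1; (−1)^{1·-2·1}·(-1)^-2·(+1)^1 = +1.
v=29: a=29^1·(≡16), b=29^0·(≡3) mod 29; (16|29)=+1, (3|29)=-1; (−1)^{1·0·14}·(+1)^0·(-1)^1 = -1.
v=5: a=5^2·(≡4), b=5^0·(≡1) mod 5; (4|5)=+1, (1|5)=+1; (−1)^{2·0·2}·(+1)^0·(+1)^2 = +1.
v=2: v_2(a)=-10, v_2(b)=4; units ≡ 5, 5 (mod 8); ε·ε+αω+βω = 0·0+-10·1+4·1 ≡ 0  ⇒  (a,b)_2 = +1.
v=47: a=47^1·(≡31), b=47^0·(≡17) mod 47; (31|47)=-1, (17|47)=+1; (−1)^{1·0·23}·(-1)^0·(+1)^1 = +1.
v=7: a=7^1·(≡4), b=7^0·(≡3) mod 7; (4|7)=+1, (3|7)=-1; (−1)^{1·0·3}·(+1)^0·(-1)^1 = -1.
|Ram(-372099, -11)| = 4, even; anisotropic at {7, 13, 29, ∞}.

[7, 13, 29, inf]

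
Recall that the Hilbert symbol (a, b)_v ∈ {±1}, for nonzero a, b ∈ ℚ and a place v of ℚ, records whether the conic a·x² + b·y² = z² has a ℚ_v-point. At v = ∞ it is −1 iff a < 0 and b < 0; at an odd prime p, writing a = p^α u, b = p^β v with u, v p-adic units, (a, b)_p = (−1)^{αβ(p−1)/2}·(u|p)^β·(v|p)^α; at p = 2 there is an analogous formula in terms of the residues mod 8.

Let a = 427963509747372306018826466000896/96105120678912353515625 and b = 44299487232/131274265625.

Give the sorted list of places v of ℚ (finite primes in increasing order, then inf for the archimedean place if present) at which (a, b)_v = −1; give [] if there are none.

(a, b) ≡ (2618, 34034) mod (ℚ^×)²; places V = {2, 3, 5, 7, 11, 13, 17, 19, 37, 59, ∞}.
(a,b)_37: α=-6, u≡16; β=-2, v≡15 (mod 37); (16|37)=+1, (15|37)=-1; sign (−1)^0·+1^-2·-1^-6 = +1.
(a,b)_13: α=0, u≡2; β=1, v≡2 (mod 13); (2|13)=-1, (2|13)=-1; sign (−1)^0·-1^1·-1^0 = -1.
(a,b)_17: α=-1, u≡15; β=-1, v≡9 (mod 17); (15|17)=+1, (9|17)=+1; sign (−1)^0·+1^-1·+1^-1 = +1.
(a,b)_5: α=-14, u≡2; β=-6, v≡4 (mod 5); (2|5)=-1, (4|5)=+1; sign (−1)^0·-1^-6·+1^-14 = +1.
(a,b)_11: α=3, u≡8; β=1, v≡1 (mod 11); (8|11)=-1, (1|11)=+1; sign (−1)^1·-1^1·+1^3 = +1.
(a,b)_7: α=17, u≡6; β=5, v≡4 (mod 7); (6|7)=-1, (4|7)=+1; sign (−1)^1·-1^5·+1^17 = +1.
(a,b)_19: α=-2, u≡12; β=-2, v≡6 (mod 19); (12|19)=-1, (6|19)=+1; sign (−1)^0·-1^-2·+1^-2 = +1.
(a,b)_∞: sgn(2618)=+, sgn(34034)=+, so +1.
(a,b)_2: α=15, β=11; u≡5, v≡1 (mod 8); ε(u)ε(v)=0·0, αω(v)=15·0, βω(u)=11·1; sum ≡ 1  ⇒  -1.
(a,b)_59: α=6, u≡17; β=0, v≡40 (mod 59); (17|59)=+1, (40|59)=-1; sign (−1)^0·+1^0·-1^6 = +1.
(a,b)_3: α=0, u≡2; β=2, v≡2 (mod 3); (2|3)=-1, (2|3)=-1; sign (−1)^0·-1^2·-1^0 = +1.
(2618, 34034 / ℚ) ramifies at {2, 13}: a division algebra.

[2, 13]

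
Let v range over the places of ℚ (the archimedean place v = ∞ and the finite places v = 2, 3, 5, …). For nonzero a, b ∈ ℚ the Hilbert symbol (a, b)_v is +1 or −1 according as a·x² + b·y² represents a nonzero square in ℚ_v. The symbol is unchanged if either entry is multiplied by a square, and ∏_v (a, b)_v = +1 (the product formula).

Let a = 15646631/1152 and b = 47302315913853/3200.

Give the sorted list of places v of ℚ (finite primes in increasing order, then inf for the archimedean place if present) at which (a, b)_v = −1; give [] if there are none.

[2, 13]

(a, b) ≡ (5278, 154) mod (ℚ^×)²; places V = {2, 3, 5, 7, 11, 13, 29, ∞}.
(a,b)_2: α=-7, β=-7; u≡7, v≡5 (mod 8); ε(u)ε(v)=1·0, αω(v)=-7·1, βω(u)=-7·0; sum ≡ 1  ⇒  -1.
(a,b)_7: α=3, u≡3; β=3, v≡1 (mod 7); (3|7)=-1, (1|7)=+1; sign (−1)^1·-1^3·+1^3 = +1.
(a,b)_11: α=2, u≡9; β=3, v≡1 (mod 11); (9|11)=+1, (1|11)=+1; sign (−1)^0·+1^3·+1^2 = +1.
(a,b)_3: α=-2, u≡1; β=6, v≡1 (mod 3); (1|3)=+1, (1|3)=+1; sign (−1)^0·+1^6·+1^-2 = +1.
(a,b)_13: α=1, u≡1; β=2, v≡2 (mod 13); (1|13)=+1, (2|13)=-1; sign (−1)^0·+1^2·-1^1 = -1.
(a,b)_∞: sgn(5278)=+, sgn(154)=+, so +1.
(a,b)_5: α=0, u≡3; β=-2, v≡1 (mod 5); (3|5)=-1, (1|5)=+1; sign (−1)^0·-1^-2·+1^0 = +1.
(a,b)_29: α=1, u≡8; β=2, v≡28 (mod 29); (8|29)=-1, (28|29)=+1; sign (−1)^0·-1^2·+1^1 = +1.
|Ram(5278, 154)| = 2, even; anisotropic at {2, 13}.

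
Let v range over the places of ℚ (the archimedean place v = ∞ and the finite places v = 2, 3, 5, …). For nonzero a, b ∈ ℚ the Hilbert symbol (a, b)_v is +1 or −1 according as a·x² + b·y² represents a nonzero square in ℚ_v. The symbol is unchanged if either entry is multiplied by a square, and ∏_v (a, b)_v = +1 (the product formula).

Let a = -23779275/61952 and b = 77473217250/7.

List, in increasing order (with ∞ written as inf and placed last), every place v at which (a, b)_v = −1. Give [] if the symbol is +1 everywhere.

(a, b) ≡ (-2262, 6676670) mod (ℚ^×)²; places V = {2, 3, 5, 7, 11, 13, 19, 23, 29, ∞}.
(a,b)_3: α=1, u≡2; β=2, v≡2 (mod 3); (2|3)=-1, (2|3)=-1; sign (−1)^0·-1^2·-1^1 = -1.
(a,b)_7: α=0, u≡6; β=-1, v≡2 (mod 7); (6|7)=-1, (2|7)=+1; sign (−1)^0·-1^-1·+1^0 = -1.
(a,b)_23: α=0, u≡15; β=1, v≡5 (mod 23); (15|23)=-1, (5|23)=-1; sign (−1)^0·-1^1·-1^0 = -1.
(a,b)_19: α=0, u≡13; β=2, v≡12 (mod 19); (13|19)=-1, (12|19)=-1; sign (−1)^0·-1^2·-1^0 = +1.
(a,b)_2: α=-9, β=1; u≡5, v≡7 (mod 8); ε(u)ε(v)=0·1, αω(v)=-9·0, βω(u)=1·1; sum ≡ 1  ⇒  -1.
(a,b)_∞: sgn(-2262)=−, sgn(6676670)=+, so +1.
(a,b)_11: α=-2, u≡5; β=1, v≡9 (mod 11); (5|11)=+1, (9|11)=+1; sign (−1)^0·+1^1·+1^-2 = +1.
(a,b)_5: α=2, u≡2; β=3, v≡4 (mod 5); (2|5)=-1, (4|5)=+1; sign (−1)^0·-1^3·+1^2 = -1.
(a,b)_29: α=3, u≡5; β=1, v≡6 (mod 29); (5|29)=+1, (6|29)=+1; sign (−1)^0·+1^1·+1^3 = +1.
(a,b)_13: α=1, u≡6; β=1, v≡9 (mod 13); (6|13)=-1, (9|13)=+1; sign (−1)^0·-1^1·+1^1 = -1.
|Ram(-2262, 6676670)| = 6, even; anisotropic at {2, 3, 5, 7, 13, 23}.

[2, 3, 5, 7, 13, 23]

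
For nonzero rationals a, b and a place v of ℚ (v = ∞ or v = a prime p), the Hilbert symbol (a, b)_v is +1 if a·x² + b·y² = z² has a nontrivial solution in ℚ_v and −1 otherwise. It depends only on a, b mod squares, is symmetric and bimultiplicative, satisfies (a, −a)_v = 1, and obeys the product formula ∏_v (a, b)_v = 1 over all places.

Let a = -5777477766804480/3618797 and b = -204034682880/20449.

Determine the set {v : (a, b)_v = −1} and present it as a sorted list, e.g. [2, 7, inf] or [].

Mod squares: a ≡ -100180065, b ≡ -112955. Check v ∈ {∞, 2, 3, 5, 7, 11, 13, 17, 19, 23, 29, 31, 41}.
v=3: a=3^1·(≡2), b=3^2·(≡1) mod 3; (2|3)=-1, (1|3)=+1; (−1)^{1·2·1}·(-1)^2·(+1)^1 = +1.
v=23: a=23^-1·(≡13), b=23^0·(≡15) mod 23; (13|23)=+1, (15|23)=-1; (−1)^{-1·0·11}·(+1)^0·(-1)^-1 = -1.
v=7: a=7^-2·(≡4), b=7^2·(≡4) mod 7; (4|7)=+1, (4|7)=+1; (−1)^{-2·2·3}·(+1)^2·(+1)^-2 = +1.
v=2: v_2(a)=10, v_2(b)=12; units ≡ 7, 5 (mod 8); ε·ε+αω+βω = 1·0+10·1+12·0 ≡ 0  ⇒  (a,b)_2 = +1.
v=41: a=41^2·(≡4), b=41^1·(≡32) mod 41; (4|41)=+1, (32|41)=+1; (−1)^{2·1·20}·(+1)^1·(+1)^2 = +1.
v=5: a=5^1·(≡2), b=5^1·(≡1) mod 5; (2|5)=-1, (1|5)=+1; (−1)^{1·1·2}·(-1)^1·(+1)^1 = -1.
v=19: a=19^-1·(≡6), b=19^1·(≡10) mod 19; (6|19)=+1, (10|19)=-1; (−1)^{-1·1·9}·(+1)^1·(-1)^-1 = +1.
v=17: a=17^1·(≡11), b=17^0·(≡12) mod 17; (11|17)=-1, (12|17)=-1; (−1)^{1·0·8}·(-1)^0·(-1)^1 = -1.
v=13: a=13^-2·(≡2), b=13^-2·(≡6) mod 13; (2|13)=-1, (6|13)=-1; (−1)^{-2·-2·6}·(-1)^-2·(-1)^-2 = +1.
v=31: a=31^1·(≡27), b=31^0·(≡25) mod 31; (27|31)=-1, (25|31)=+1; (−1)^{1·0·15}·(-1)^0·(+1)^1 = +1.
v=11: a=11^4·(≡9), b=11^-2·(≡4) mod 11; (9|11)=+1, (4|11)=+1; (−1)^{4·-2·5}·(+1)^-2·(+1)^4 = +1.
v=∞: -100180065 < 0 and -112955 < 0  ⇒  (a,b)_∞ = -1.
v=29: a=29^1·(≡28), b=29^1·(≡7) mod 29; (28|29)=+1, (7|29)=+1; (−1)^{1·1·14}·(+1)^1·(+1)^1 = +1.
|Ram(-100180065, -112955)| = 4, even; anisotropic at {5, 17, 23, ∞}.

[5, 17, 23, inf]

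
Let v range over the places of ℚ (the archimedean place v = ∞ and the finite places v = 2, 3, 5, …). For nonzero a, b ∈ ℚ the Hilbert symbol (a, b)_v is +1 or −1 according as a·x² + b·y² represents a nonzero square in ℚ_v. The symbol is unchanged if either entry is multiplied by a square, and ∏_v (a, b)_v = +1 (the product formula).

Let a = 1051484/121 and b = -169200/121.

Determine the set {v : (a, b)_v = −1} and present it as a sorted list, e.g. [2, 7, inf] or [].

[]

(a, b) ≡ (119, -47) mod (ℚ^×)²; places V = {2, 3, 5, 7, 11, 17, 47, ∞}.
(a,b)_∞: sgn(119)=+, sgn(-47)=−, so +1.
(a,b)_17: α=1, u≡3; β=0, v≡9 (mod 17); (3|17)=-1, (9|17)=+1; sign (−1)^0·-1^0·+1^1 = +1.
(a,b)_11: α=-2, u≡5; β=-2, v≡2 (mod 11); (5|11)=+1, (2|11)=-1; sign (−1)^0·+1^-2·-1^-2 = +1.
(a,b)_47: α=2, u≡42; β=1, v≡39 (mod 47); (42|47)=+1, (39|47)=-1; sign (−1)^0·+1^1·-1^2 = +1.
(a,b)_5: α=0, u≡4; β=2, v≡2 (mod 5); (4|5)=+1, (2|5)=-1; sign (−1)^0·+1^2·-1^0 = +1.
(a,b)_3: α=0, u≡2; β=2, v≡1 (mod 3); (2|3)=-1, (1|3)=+1; sign (−1)^0·-1^2·+1^0 = +1.
(a,b)_2: α=2, β=4; u≡7, v≡1 (mod 8); ε(u)ε(v)=1·0, αω(v)=2·0, βω(u)=4·0; sum ≡ 0  ⇒  +1.
(a,b)_7: α=1, u≡3; β=0, v≡2 (mod 7); (3|7)=-1, (2|7)=+1; sign (−1)^0·-1^0·+1^1 = +1.
Every local symbol is +1, so the conic 119·x² + -47·y² = z² has ℚ_v-points for all v and hence a ℚ-point; (a, b / ℚ) ≅ M_2(ℚ).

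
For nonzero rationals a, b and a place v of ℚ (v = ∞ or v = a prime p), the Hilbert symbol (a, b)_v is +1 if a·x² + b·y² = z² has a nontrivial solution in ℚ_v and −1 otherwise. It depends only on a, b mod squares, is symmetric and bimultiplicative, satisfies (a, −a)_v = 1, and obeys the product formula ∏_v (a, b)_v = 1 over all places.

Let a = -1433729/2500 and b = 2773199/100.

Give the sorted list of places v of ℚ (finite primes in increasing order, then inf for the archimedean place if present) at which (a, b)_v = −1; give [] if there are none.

[2, 13, 41, 43]

Mod squares: a ≡ -41, b ≡ 22919. Check v ∈ {∞, 2, 5, 11, 13, 17, 41, 43}.
v=2: v_2(a)=-2, v_2(b)=-2; units ≡ 7, 7 (mod 8); ε·ε+αω+βω = 1·1+-2·0+-2·0 ≡ 1  ⇒  (a,b)_2 = -1.
v=11: a=11^2·(≡3), b=11^2·(≡6) mod 11; (3|11)=+1, (6|11)=-1; (−1)^{2·2·5}·(+1)^2·(-1)^2 = +1.
v=∞: -41 < 0 and 22919 > 0  ⇒  (a,b)_∞ = +1.
v=5: a=5^-4·(≡4), b=5^-2·(≡1) mod 5; (4|5)=+1, (1|5)=+1; (−1)^{-4·-2·2}·(+1)^-2·(+1)^-4 = +1.
v=41: a=41^1·(≡37), b=41^1·(≡29) mod 41; (37|41)=+1, (29|41)=-1; (−1)^{1·1·20}·(+1)^1·(-1)^1 = -1.
v=43: a=43^0·(≡32), b=43^1·(≡21) mod 43; (32|43)=-1, (21|43)=+1; (−1)^{0·1·21}·(-1)^1·(+1)^0 = -1.
v=17: a=17^2·(≡3), b=17^0·(≡14) mod 17; (3|17)=-1, (14|17)=-1; (−1)^{2·0·8}·(-1)^0·(-1)^2 = +1.
v=13: a=13^0·(≡7), b=13^1·(≡5) mod 13; (7|13)=-1, (5|13)=-1; (−1)^{0·1·6}·(-1)^1·(-1)^0 = -1.
Ram(-41, 22919) = {2, 13, 41, 43}; no ℚ_2-point on the conic.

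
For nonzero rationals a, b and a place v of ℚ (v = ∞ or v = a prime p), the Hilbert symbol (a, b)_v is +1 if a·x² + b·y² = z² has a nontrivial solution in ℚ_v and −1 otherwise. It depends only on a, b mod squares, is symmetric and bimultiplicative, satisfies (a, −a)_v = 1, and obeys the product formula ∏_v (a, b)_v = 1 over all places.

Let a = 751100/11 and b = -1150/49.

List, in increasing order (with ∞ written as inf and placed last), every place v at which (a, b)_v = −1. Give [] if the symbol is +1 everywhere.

[2, 7, 23, 29]

(a, b) ≡ (82621, -46) mod (ℚ^×)²; places V = {2, 5, 7, 11, 23, 29, 37, ∞}.
(a,b)_∞: sgn(82621)=+, sgn(-46)=−, so +1.
(a,b)_37: α=1, u≡19; β=0, v≡9 (mod 37); (19|37)=-1, (9|37)=+1; sign (−1)^0·-1^0·+1^1 = +1.
(a,b)_7: α=1, u≡1; β=-2, v≡5 (mod 7); (1|7)=+1, (5|7)=-1; sign (−1)^0·+1^-2·-1^1 = -1.
(a,b)_11: α=-1, u≡9; β=0, v≡1 (mod 11); (9|11)=+1, (1|11)=+1; sign (−1)^0·+1^0·+1^-1 = +1.
(a,b)_2: α=2, β=1; u≡5, v≡1 (mod 8); ε(u)ε(v)=0·0, αω(v)=2·0, βω(u)=1·1; sum ≡ 1  ⇒  -1.
(a,b)_5: α=2, u≡4; β=2, v≡1 (mod 5); (4|5)=+1, (1|5)=+1; sign (−1)^0·+1^2·+1^2 = +1.
(a,b)_23: α=0, u≡22; β=1, v≡14 (mod 23); (22|23)=-1, (14|23)=-1; sign (−1)^0·-1^1·-1^0 = -1.
(a,b)_29: α=1, u≡24; β=0, v≡15 (mod 29); (24|29)=+1, (15|29)=-1; sign (−1)^0·+1^0·-1^1 = -1.
(82621, -46 / ℚ) ramifies at {2, 7, 23, 29}: a division algebra.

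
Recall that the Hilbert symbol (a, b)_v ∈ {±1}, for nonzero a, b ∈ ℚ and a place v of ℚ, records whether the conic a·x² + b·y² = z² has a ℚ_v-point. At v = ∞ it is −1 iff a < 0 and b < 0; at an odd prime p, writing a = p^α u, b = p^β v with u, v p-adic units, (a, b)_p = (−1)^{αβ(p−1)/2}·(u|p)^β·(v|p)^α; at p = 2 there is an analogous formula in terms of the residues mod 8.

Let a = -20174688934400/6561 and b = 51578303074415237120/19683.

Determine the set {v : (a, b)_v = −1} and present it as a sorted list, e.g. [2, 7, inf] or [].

[2, 11]

(a, b) ≡ (-26, 4290) mod (ℚ^×)²; places V = {2, 3, 5, 7, 11, 13, ∞}.
(a,b)_∞: sgn(-26)=−, sgn(4290)=+, so +1.
(a,b)_5: α=2, u≡4; β=1, v≡3 (mod 5); (4|5)=+1, (3|5)=-1; sign (−1)^0·+1^1·-1^2 = +1.
(a,b)_7: α=2, u≡1; β=6, v≡3 (mod 7); (1|7)=+1, (3|7)=-1; sign (−1)^0·+1^6·-1^2 = +1.
(a,b)_11: α=4, u≡10; β=7, v≡3 (mod 11); (10|11)=-1, (3|11)=+1; sign (−1)^0·-1^7·+1^4 = -1.
(a,b)_13: α=3, u≡8; β=3, v≡8 (mod 13); (8|13)=-1, (8|13)=-1; sign (−1)^0·-1^3·-1^3 = +1.
(a,b)_2: α=9, β=11; u≡3, v≡1 (mod 8); ε(u)ε(v)=1·0, αω(v)=9·0, βω(u)=11·1; sum ≡ 1  ⇒  -1.
(a,b)_3: α=-8, u≡1; β=-9, v≡2 (mod 3); (1|3)=+1, (2|3)=-1; sign (−1)^0·+1^-9·-1^-8 = +1.
(-26, 4290 / ℚ) ramifies at {2, 11}: a division algebra.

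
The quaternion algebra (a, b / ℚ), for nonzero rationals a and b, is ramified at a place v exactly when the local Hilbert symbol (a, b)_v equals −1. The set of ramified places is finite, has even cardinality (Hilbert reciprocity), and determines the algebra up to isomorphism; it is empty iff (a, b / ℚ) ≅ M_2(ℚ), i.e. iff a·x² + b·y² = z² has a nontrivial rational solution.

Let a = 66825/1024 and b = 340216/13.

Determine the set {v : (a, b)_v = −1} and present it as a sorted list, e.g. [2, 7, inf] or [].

Mod squares: a ≡ 33, b ≡ 598. Check v ∈ {∞, 2, 3, 5, 11, 13, 23, 43}.
v=2: v_2(a)=-10, v_2(b)=3; units ≡ 1, 3 (mod 8); ε·ε+αω+βω = 0·1+-10·1+3·0 ≡ 0  ⇒  (a,b)_2 = +1.
v=∞: 33 > 0 and 598 > 0  ⇒  (a,b)_∞ = +1.
v=11: a=11^1·(≡3), b=11^0·(≡4) mod 11; (3|11)=+1, (4|11)=+1; (−1)^{1·0·5}·(+1)^0·(+1)^1 = +1.
v=23: a=23^0·(≡20), b=23^1·(≡2) mod 23; (20|23)=-1, (2|23)=+1; (−1)^{0·1·11}·(-1)^1·(+1)^0 = -1.
v=43: a=43^0·(≡5), b=43^2·(≡34) mod 43; (5|43)=-1, (34|43)=-1; (−1)^{0·2·21}·(-1)^2·(-1)^0 = +1.
v=13: a=13^0·(≡7), b=13^-1·(≡6) mod 13; (7|13)=-1, (6|13)=-1; (−1)^{0·-1·6}·(-1)^-1·(-1)^0 = -1.
v=5: a=5^2·(≡2), b=5^0·(≡2) mod 5; (2|5)=-1, (2|5)=-1; (−1)^{2·0·2}·(-1)^0·(-1)^2 = +1.
v=3: a=3^5·(≡2), b=3^0·(≡1) mod 3; (2|3)=-1, (1|3)=+1; (−1)^{5·0·1}·(-1)^0·(+1)^5 = +1.
(33, 598 / ℚ) ramifies at {13, 23}: a division algebra.

[13, 23]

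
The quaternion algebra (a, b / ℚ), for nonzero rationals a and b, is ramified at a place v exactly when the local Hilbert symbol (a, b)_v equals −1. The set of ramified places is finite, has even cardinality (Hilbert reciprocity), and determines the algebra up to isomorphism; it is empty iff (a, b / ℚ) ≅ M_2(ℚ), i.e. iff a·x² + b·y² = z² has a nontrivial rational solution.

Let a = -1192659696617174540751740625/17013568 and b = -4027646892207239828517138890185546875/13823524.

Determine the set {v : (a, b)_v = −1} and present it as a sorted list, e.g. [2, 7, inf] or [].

(a, b) ≡ (-98605, -2827355) mod (ℚ^×)²; places V = {2, 3, 5, 7, 11, 13, 17, 29, 31, 37, 41, ∞}.
(a,b)_2: α=-6, β=-2; u≡3, v≡5 (mod 8); ε(u)ε(v)=1·0, αω(v)=-6·1, βω(u)=-2·1; sum ≡ 0  ⇒  +1.
(a,b)_41: α=1, u≡12; β=2, v≡2 (mod 41); (12|41)=-1, (2|41)=+1; sign (−1)^0·-1^2·+1^1 = +1.
(a,b)_∞: sgn(-98605)=−, sgn(-2827355)=−, so -1.
(a,b)_17: α=0, u≡6; β=1, v≡8 (mod 17); (6|17)=-1, (8|17)=+1; sign (−1)^0·-1^1·+1^0 = -1.
(a,b)_3: α=8, u≡2; β=4, v≡1 (mod 3); (2|3)=-1, (1|3)=+1; sign (−1)^0·-1^4·+1^8 = +1.
(a,b)_13: α=-3, u≡6; β=-4, v≡11 (mod 13); (6|13)=-1, (11|13)=-1; sign (−1)^0·-1^-4·-1^-3 = -1.
(a,b)_29: α=6, u≡7; β=7, v≡19 (mod 29); (7|29)=+1, (19|29)=-1; sign (−1)^0·+1^7·-1^6 = +1.
(a,b)_5: α=5, u≡1; β=11, v≡1 (mod 5); (1|5)=+1, (1|5)=+1; sign (−1)^0·+1^11·+1^5 = +1.
(a,b)_37: α=3, u≡33; β=5, v≡21 (mod 37); (33|37)=+1, (21|37)=+1; sign (−1)^0·+1^5·+1^3 = +1.
(a,b)_31: α=2, u≡29; β=3, v≡2 (mod 31); (29|31)=-1, (2|31)=+1; sign (−1)^0·-1^3·+1^2 = -1.
(a,b)_11: α=-2, u≡7; β=-2, v≡7 (mod 11); (7|11)=-1, (7|11)=-1; sign (−1)^0·-1^-2·-1^-2 = +1.
(a,b)_7: α=2, u≡1; β=0, v≡4 (mod 7); (1|7)=+1, (4|7)=+1; sign (−1)^0·+1^0·+1^2 = +1.
(-98605, -2827355 / ℚ) ramifies at {13, 17, 31, ∞}: a division algebra.

[13, 17, 31, inf]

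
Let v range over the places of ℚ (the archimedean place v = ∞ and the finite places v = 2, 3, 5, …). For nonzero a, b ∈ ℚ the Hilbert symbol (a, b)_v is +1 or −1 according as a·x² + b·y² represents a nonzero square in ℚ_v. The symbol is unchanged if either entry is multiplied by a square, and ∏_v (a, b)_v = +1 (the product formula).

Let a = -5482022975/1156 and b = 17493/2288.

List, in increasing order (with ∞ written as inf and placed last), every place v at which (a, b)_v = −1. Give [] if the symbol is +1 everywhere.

(a, b) ≡ (-1812239, 51051) mod (ℚ^×)²; places V = {2, 3, 5, 7, 11, 13, 17, 19, 23, 29, ∞}.
(a,b)_3: α=0, u≡1; β=1, v≡1 (mod 3); (1|3)=+1, (1|3)=+1; sign (−1)^0·+1^1·+1^0 = +1.
(a,b)_2: α=-2, β=-4; u≡1, v≡3 (mod 8); ε(u)ε(v)=0·1, αω(v)=-2·1, βω(u)=-4·0; sum ≡ 0  ⇒  +1.
(a,b)_29: α=1, u≡20; β=0, v≡27 (mod 29); (20|29)=+1, (27|29)=-1; sign (−1)^0·+1^0·-1^1 = -1.
(a,b)_11: α=3, u≡5; β=-1, v≡8 (mod 11); (5|11)=+1, (8|11)=-1; sign (−1)^1·+1^-1·-1^3 = +1.
(a,b)_23: α=1, u≡10; β=0, v≡20 (mod 23); (10|23)=-1, (20|23)=-1; sign (−1)^0·-1^0·-1^1 = -1.
(a,b)_∞: sgn(-1812239)=−, sgn(51051)=+, so +1.
(a,b)_7: α=0, u≡5; β=3, v≡5 (mod 7); (5|7)=-1, (5|7)=-1; sign (−1)^0·-1^3·-1^0 = -1.
(a,b)_19: α=1, u≡14; β=0, v≡4 (mod 19); (14|19)=-1, (4|19)=+1; sign (−1)^0·-1^0·+1^1 = +1.
(a,b)_5: α=2, u≡1; β=0, v≡1 (mod 5); (1|5)=+1, (1|5)=+1; sign (−1)^0·+1^0·+1^2 = +1.
(a,b)_13: α=1, u≡10; β=-1, v≡3 (mod 13); (10|13)=+1, (3|13)=+1; sign (−1)^0·+1^-1·+1^1 = +1.
(a,b)_17: α=-2, u≡14; β=1, v≡6 (mod 17); (14|17)=-1, (6|17)=-1; sign (−1)^0·-1^1·-1^-2 = -1.
Ram(-1812239, 51051) = {7, 17, 23, 29}; no ℚ_7-point on the conic.

[7, 17, 23, 29]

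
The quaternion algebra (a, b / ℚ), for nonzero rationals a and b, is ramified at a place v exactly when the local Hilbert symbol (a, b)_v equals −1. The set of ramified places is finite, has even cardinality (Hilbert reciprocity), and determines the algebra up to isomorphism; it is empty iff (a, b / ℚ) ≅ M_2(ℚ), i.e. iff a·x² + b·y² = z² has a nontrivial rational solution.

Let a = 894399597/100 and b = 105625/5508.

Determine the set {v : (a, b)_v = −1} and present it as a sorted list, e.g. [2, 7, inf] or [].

(a, b) ≡ (2028117, 17) mod (ℚ^×)²; places V = {2, 3, 5, 7, 13, 17, 19, 23, ∞}.
(a,b)_3: α=3, u≡1; β=-4, v≡2 (mod 3); (1|3)=+1, (2|3)=-1; sign (−1)^0·+1^-4·-1^3 = -1.
(a,b)_19: α=1, u≡16; β=0, v≡17 (mod 19); (16|19)=+1, (17|19)=+1; sign (−1)^0·+1^0·+1^1 = +1.
(a,b)_5: α=-2, u≡3; β=4, v≡3 (mod 5); (3|5)=-1, (3|5)=-1; sign (−1)^0·-1^4·-1^-2 = +1.
(a,b)_13: α=1, u≡12; β=2, v≡3 (mod 13); (12|13)=+1, (3|13)=+1; sign (−1)^0·+1^2·+1^1 = +1.
(a,b)_2: α=-2, β=-2; u≡5, v≡1 (mod 8); ε(u)ε(v)=0·0, αω(v)=-2·0, βω(u)=-2·1; sum ≡ 0  ⇒  +1.
(a,b)_23: α=1, u≡10; β=0, v≡5 (mod 23); (10|23)=-1, (5|23)=-1; sign (−1)^0·-1^0·-1^1 = -1.
(a,b)_17: α=1, u≡6; β=-1, v≡4 (mod 17); (6|17)=-1, (4|17)=+1; sign (−1)^0·-1^-1·+1^1 = -1.
(a,b)_7: α=3, u≡1; β=0, v≡5 (mod 7); (1|7)=+1, (5|7)=-1; sign (−1)^0·+1^0·-1^3 = -1.
(a,b)_∞: sgn(2028117)=+, sgn(17)=+, so +1.
|Ram(2028117, 17)| = 4, even; anisotropic at {3, 7, 17, 23}.

[3, 7, 17, 23]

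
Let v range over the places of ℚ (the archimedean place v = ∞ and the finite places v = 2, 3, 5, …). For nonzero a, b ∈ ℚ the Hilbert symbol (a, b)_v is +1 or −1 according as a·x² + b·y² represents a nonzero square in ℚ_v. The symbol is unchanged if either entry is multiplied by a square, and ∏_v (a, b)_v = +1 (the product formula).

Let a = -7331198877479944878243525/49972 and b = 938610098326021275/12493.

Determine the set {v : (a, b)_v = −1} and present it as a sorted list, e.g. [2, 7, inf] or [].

[2, 3, 7, 11, 13, 17, 23, 29]

(a, b) ≡ (-34051017, 143) mod (ℚ^×)²; places V = {2, 3, 5, 7, 11, 13, 17, 19, 23, 29, 31, ∞}.
(a,b)_23: α=1, u≡4; β=0, v≡17 (mod 23); (4|23)=+1, (17|23)=-1; sign (−1)^0·+1^0·-1^1 = -1.
(a,b)_3: α=13, u≡2; β=8, v≡2 (mod 3); (2|3)=-1, (2|3)=-1; sign (−1)^0·-1^8·-1^13 = -1.
(a,b)_5: α=2, u≡2; β=2, v≡2 (mod 5); (2|5)=-1, (2|5)=-1; sign (−1)^0·-1^2·-1^2 = +1.
(a,b)_2: α=-2, β=0; u≡7, v≡7 (mod 8); ε(u)ε(v)=1·1, αω(v)=-2·0, βω(u)=0·0; sum ≡ 1  ⇒  -1.
(a,b)_31: α=-2, u≡30; β=-2, v≡14 (mod 31); (30|31)=-1, (14|31)=+1; sign (−1)^0·-1^-2·+1^-2 = +1.
(a,b)_11: α=1, u≡2; β=3, v≡2 (mod 11); (2|11)=-1, (2|11)=-1; sign (−1)^1·-1^3·-1^1 = -1.
(a,b)_∞: sgn(-34051017)=−, sgn(143)=+, so +1.
(a,b)_7: α=5, u≡1; β=2, v≡3 (mod 7); (1|7)=+1, (3|7)=-1; sign (−1)^0·+1^2·-1^5 = -1.
(a,b)_17: α=3, u≡12; β=2, v≡12 (mod 17); (12|17)=-1, (12|17)=-1; sign (−1)^0·-1^2·-1^3 = -1.
(a,b)_29: α=3, u≡12; β=2, v≡15 (mod 29); (12|29)=-1, (15|29)=-1; sign (−1)^0·-1^2·-1^3 = -1.
(a,b)_13: α=-1, u≡1; β=-1, v≡2 (mod 13); (1|13)=+1, (2|13)=-1; sign (−1)^0·+1^-1·-1^-1 = -1.
(a,b)_19: α=2, u≡17; β=2, v≡13 (mod 19); (17|19)=+1, (13|19)=-1; sign (−1)^0·+1^2·-1^2 = +1.
Ram(-34051017, 143) = {2, 3, 7, 11, 13, 17, 23, 29}; no ℚ_2-point on the conic.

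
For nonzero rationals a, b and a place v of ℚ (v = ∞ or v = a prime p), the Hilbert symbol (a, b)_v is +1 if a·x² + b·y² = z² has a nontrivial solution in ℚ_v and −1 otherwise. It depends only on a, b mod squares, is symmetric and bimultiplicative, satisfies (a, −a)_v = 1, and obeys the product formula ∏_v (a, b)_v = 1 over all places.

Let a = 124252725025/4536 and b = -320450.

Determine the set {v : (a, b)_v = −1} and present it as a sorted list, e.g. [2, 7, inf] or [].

[2, 7, 17, 29]

Mod squares: a ≡ 14, b ≡ -12818. Check v ∈ {∞, 2, 3, 5, 7, 11, 13, 17, 29}.
v=3: a=3^-4·(≡2), b=3^0·(≡1) mod 3; (2|3)=-1, (1|3)=+1; (−1)^{-4·0·1}·(-1)^0·(+1)^-4 = +1.
v=17: a=17^2·(≡3), b=17^1·(≡3) mod 17; (3|17)=-1, (3|17)=-1; (−1)^{2·1·8}·(-1)^1·(-1)^2 = -1.
v=29: a=29^2·(≡11), b=29^1·(≡28) mod 29; (11|29)=-1, (28|29)=+1; (−1)^{2·1·14}·(-1)^1·(+1)^2 = -1.
v=7: a=7^-1·(≡4), b=7^0·(≡3) mod 7; (4|7)=+1, (3|7)=-1; (−1)^{-1·0·3}·(+1)^0·(-1)^-1 = -1.
v=13: a=13^2·(≡4), b=13^1·(≡11) mod 13; (4|13)=+1, (11|13)=-1; (−1)^{2·1·6}·(+1)^1·(-1)^2 = +1.
v=5: a=5^2·(≡1), b=5^2·(≡2) mod 5; (1|5)=+1, (2|5)=-1; (−1)^{2·2·2}·(+1)^2·(-1)^2 = +1.
v=2: v_2(a)=-3, v_2(b)=1; units ≡ 7, 7 (mod 8); ε·ε+αω+βω = 1·1+-3·0+1·0 ≡ 1  ⇒  (a,b)_2 = -1.
v=11: a=11^2·(≡1), b=11^0·(≡2) mod 11; (1|11)=+1, (2|11)=-1; (−1)^{2·0·5}·(+1)^0·(-1)^2 = +1.
v=∞: 14 > 0 and -12818 < 0  ⇒  (a,b)_∞ = +1.
|Ram(14, -12818)| = 4, even; anisotropic at {2, 7, 17, 29}.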